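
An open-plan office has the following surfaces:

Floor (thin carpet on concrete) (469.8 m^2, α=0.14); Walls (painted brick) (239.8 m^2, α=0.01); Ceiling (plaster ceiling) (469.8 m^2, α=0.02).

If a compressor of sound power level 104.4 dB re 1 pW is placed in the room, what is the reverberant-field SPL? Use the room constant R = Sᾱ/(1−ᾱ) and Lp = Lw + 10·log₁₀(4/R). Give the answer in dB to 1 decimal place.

Σ(Sᵢαᵢ) = 469.8×0.14 + 239.8×0.01 + 469.8×0.02 = 77.566; total area S = 1179.4 m^2.
ᾱ = 0.0658, so room constant R = A/(1−ᾱ) = 83.029 m^2.
Lp = Lw + 10 log₁₀(4/R) = 104.4 -13.17 = 91.2 dB.

91.2 dB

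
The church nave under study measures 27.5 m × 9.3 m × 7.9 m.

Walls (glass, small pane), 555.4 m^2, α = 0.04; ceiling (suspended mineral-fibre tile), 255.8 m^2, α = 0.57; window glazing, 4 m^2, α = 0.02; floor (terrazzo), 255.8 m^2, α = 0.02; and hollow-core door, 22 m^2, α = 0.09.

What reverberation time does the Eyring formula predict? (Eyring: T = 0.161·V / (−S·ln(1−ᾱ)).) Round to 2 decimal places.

Total surface area S = 555.4 + 255.8 + 4 + 255.8 + 22 = 1093.0 m^2.
Absorption A = 555.4·0.04 + 255.8·0.57 + 4·0.02 + 255.8·0.02 + 22·0.09 = 175.198 sabins.
Mean coefficient ᾱ = A/S = 0.1603.
Eyring denominator: −S ln(1−ᾱ) = 190.959.
V = 27.5 × 9.3 × 7.9 = 2020.425 m³.
T = 0.161·V/[−S·ln(1−ᾱ)] = 0.161·2020.425/190.959 = 1.70 s.

1.70 s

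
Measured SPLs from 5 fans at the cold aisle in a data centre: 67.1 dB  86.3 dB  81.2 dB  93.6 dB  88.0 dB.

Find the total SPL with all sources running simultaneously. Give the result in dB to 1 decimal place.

95.4 dB

Σ 10^(Lᵢ/10) = 3.485e+09.
Combined level = 10 log₁₀(3.485e+09) = 95.4 dB.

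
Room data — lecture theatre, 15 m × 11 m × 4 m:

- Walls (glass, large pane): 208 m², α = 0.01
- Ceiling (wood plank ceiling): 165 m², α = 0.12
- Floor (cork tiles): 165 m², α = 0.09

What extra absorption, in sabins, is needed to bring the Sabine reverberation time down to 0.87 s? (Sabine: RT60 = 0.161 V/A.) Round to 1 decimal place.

85.4 sabins

Summing Sᵢαᵢ: 2.080 + 19.800 + 14.850 → A₁ = 36.730 sabins.
V = 660 m³. Required absorption A₂ = 0.161 × 660 / 0.87 = 122.138 sabins.
Additional absorption ΔA = 122.138 − 36.730 = 85.4 sabins.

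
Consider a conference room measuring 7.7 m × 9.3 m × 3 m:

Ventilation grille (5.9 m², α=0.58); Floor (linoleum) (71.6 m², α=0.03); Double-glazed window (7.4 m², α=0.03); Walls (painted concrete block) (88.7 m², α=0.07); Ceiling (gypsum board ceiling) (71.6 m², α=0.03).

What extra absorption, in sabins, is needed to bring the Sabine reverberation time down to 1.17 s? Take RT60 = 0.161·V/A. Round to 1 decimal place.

15.4 sabins

Equivalent absorption area: A₁ = 5.9*0.58 + 71.6*0.03 + 7.4*0.03 + 88.7*0.07 + 71.6*0.03 = 14.149 m².
V = 214.83 m³. Required absorption A₂ = 0.161 × 214.83 / 1.17 = 29.562 sabins.
ΔA = A₂ − A₁ = 29.562 − 14.149 = 15.4 sabins.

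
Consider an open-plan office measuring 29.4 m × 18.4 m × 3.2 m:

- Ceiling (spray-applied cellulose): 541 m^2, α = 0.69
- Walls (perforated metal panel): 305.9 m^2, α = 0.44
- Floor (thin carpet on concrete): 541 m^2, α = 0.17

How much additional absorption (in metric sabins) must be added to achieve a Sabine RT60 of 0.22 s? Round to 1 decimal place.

Equivalent absorption area: A₁ = 541*0.69 + 305.9*0.44 + 541*0.17 = 599.856 m^2.
V = 1731.072 m³. Required absorption A₂ = 0.161 × 1731.072 / 0.22 = 1266.830 sabins.
Shortfall: 1266.830 − 599.856 = 667.0 sabins.

667.0 sabins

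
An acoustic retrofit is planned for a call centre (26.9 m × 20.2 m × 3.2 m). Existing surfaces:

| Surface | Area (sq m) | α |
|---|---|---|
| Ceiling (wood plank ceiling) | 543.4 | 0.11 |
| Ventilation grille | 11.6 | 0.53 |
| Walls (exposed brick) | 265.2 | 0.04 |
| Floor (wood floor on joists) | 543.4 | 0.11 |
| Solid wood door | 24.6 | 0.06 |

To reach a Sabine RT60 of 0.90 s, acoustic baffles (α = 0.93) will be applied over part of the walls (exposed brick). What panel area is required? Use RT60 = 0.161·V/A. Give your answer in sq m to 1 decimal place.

Total absorption A₁ = 543.4×0.11 + 11.6×0.53 + 265.2×0.04 + 543.4×0.11 + 24.6×0.06
  = 59.774 + 6.148 + 10.608 + 59.774 + 1.476 = 137.780 sq m sabins.
Required A₂ = 0.161·1738.816/0.90 = 311.055 sabins.
Absorption to add: 311.055 − 137.780 = 173.275 sabins.
Net gain per sq m: Δα = 0.93 − 0.04 = 0.89.
Area = ΔA/Δα = 173.275/0.89 = 194.7 sq m.

194.7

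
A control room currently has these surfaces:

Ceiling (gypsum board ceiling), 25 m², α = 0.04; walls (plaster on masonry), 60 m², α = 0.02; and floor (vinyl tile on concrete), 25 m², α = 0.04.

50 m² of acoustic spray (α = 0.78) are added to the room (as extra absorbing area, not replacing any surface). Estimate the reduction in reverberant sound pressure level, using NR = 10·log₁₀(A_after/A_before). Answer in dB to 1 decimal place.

Total absorption A_before = 25×0.04 + 60×0.02 + 25×0.04
  = 1.000 + 1.200 + 1.000 = 3.200 m² sabins.
Treatment contributes 50·0.78 = 39.000 sabins.
New total A_after = 42.200 sabins.
NR = 10·log₁₀(42.200/3.200) = 11.2 dB.

11.2 dB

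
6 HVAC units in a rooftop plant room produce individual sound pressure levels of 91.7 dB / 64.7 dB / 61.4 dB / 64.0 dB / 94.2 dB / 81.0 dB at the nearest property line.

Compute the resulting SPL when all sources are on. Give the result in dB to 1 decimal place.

Σ 10^(Lᵢ/10) = 4.242e+09.
L_total = 10·log₁₀(4.242e+09) = 96.3 dB.

96.3 dB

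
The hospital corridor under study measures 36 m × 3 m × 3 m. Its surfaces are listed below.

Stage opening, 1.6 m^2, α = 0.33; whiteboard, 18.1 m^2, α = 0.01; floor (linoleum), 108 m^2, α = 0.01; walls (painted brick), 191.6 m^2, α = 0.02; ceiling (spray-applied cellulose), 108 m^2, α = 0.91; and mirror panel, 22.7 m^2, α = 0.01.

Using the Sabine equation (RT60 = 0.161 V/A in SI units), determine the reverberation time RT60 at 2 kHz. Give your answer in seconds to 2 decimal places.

Total absorption A = 1.6×0.33 + 18.1×0.01 + 108×0.01 + 191.6×0.02 + 108×0.91 + 22.7×0.01
  = 0.528 + 0.181 + 1.080 + 3.832 + 98.280 + 0.227 = 104.128 m^2 sabins.
Volume V = 36 × 3 × 3 = 324 m³.
T = 0.161 V/A = 0.161·324/104.128 = 0.50 s.

0.50 seconds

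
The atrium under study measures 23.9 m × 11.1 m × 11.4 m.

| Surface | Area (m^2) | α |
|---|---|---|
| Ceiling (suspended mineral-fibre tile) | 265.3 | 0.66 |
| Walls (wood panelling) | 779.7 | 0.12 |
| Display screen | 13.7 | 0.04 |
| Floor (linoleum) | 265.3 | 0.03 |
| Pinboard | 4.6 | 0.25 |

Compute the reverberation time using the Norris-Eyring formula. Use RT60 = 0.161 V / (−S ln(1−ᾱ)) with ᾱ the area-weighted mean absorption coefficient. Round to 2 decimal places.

S = Σ Sᵢ = 1328.6 m^2.
Σ(Sᵢαᵢ) = 265.3×0.66 + 779.7×0.12 + 13.7×0.04 + 265.3×0.03 + 4.6×0.25 = 278.319.
ᾱ = 278.319 / 1328.6 = 0.2095.
−S·ln(1−ᾱ) = −1328.6 × ln(1 − 0.2095) = 312.340.
V = 23.9 × 11.1 × 11.4 = 3024.306 m³.
RT60 = 0.161 × 3024.306 / 312.340 = 1.56 s.

1.56 s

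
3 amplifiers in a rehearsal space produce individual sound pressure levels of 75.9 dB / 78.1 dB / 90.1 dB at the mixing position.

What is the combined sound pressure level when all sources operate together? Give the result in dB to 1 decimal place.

90.5 dB

Σ 10^(Lᵢ/10) = 1.127e+09.
Combined level = 10 log₁₀(1.127e+09) = 90.5 dB.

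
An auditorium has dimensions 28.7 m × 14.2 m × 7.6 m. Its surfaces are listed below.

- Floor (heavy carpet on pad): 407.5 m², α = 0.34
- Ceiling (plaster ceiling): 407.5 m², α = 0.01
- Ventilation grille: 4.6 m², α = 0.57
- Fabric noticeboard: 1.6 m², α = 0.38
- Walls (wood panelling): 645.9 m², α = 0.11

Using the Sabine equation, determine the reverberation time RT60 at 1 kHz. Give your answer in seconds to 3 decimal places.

Equivalent absorption area: A = 407.5*0.34 + 407.5*0.01 + 4.6*0.57 + 1.6*0.38 + 645.9*0.11 = 216.904 m².
V = 28.7·14.2·7.6 = 3097.304 m³.
RT60 = 0.161 · V / A = 0.161 × 3097.304 / 216.904 = 2.299 s.

2.299 s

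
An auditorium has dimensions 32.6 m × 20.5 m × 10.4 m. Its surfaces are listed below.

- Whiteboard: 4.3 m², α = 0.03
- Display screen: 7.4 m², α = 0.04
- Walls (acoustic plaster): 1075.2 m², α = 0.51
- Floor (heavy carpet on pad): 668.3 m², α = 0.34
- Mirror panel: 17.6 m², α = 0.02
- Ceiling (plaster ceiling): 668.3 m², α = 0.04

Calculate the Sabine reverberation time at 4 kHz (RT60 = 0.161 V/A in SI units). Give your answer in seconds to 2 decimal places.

Total absorption A = 4.3×0.03 + 7.4×0.04 + 1075.2×0.51 + 668.3×0.34 + 17.6×0.02 + 668.3×0.04
  = 0.129 + 0.296 + 548.352 + 227.222 + 0.352 + 26.732 = 803.083 m² sabins.
Room volume: 6950.32 m³.
RT60 = 0.161 · V / A = 0.161 × 6950.32 / 803.083 = 1.39 s.

1.39 s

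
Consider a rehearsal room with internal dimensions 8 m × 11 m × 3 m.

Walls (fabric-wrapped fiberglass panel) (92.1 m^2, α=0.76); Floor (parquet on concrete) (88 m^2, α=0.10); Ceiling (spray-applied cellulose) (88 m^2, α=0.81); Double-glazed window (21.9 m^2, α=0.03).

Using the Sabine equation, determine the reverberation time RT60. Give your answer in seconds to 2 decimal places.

0.28 sec

Total absorption A = 92.1×0.76 + 88×0.10 + 88×0.81 + 21.9×0.03
  = 69.996 + 8.800 + 71.280 + 0.657 = 150.733 m^2 sabins.
Room volume: 264 m³.
T = 0.161 V/A = 0.161·264/150.733 = 0.28 s.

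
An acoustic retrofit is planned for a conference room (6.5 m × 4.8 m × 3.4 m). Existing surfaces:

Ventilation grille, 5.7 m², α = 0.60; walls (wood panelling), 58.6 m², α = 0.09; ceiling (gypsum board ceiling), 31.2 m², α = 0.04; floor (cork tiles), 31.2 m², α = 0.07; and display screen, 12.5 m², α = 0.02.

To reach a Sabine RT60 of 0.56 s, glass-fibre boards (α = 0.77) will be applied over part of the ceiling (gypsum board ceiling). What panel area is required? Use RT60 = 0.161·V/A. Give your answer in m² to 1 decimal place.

24.8

A₁ = Σ Sᵢαᵢ = 5.7·0.60 + 58.6·0.09 + 31.2·0.04 + 31.2·0.07 + 12.5·0.02 = 12.376 sabins.
V = 106.08 m³. Target absorption A₂ = 0.161 × 106.08 / 0.56 = 30.498 sabins.
Absorption to add: 30.498 − 12.376 = 18.122 sabins.
Net gain per m²: Δα = 0.77 − 0.04 = 0.73.
Area = ΔA/Δα = 18.122/0.73 = 24.8 m².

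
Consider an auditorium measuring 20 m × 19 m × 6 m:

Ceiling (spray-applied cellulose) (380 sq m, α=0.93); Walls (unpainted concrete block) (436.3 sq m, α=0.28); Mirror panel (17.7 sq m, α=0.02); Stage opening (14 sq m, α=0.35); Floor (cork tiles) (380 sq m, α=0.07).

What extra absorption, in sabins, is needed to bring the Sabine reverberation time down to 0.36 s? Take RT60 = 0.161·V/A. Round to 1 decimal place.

512.2 sabins

A₁ = Σ Sᵢαᵢ = 380×0.93 + 436.3×0.28 + 17.7×0.02 + 14×0.35 + 380×0.07 = 507.418 sabins.
Target A₂ = 0.161·2280/0.36 = 1019.667 sabins (V = 2280 m³).
Additional absorption ΔA = 1019.667 − 507.418 = 512.2 sabins.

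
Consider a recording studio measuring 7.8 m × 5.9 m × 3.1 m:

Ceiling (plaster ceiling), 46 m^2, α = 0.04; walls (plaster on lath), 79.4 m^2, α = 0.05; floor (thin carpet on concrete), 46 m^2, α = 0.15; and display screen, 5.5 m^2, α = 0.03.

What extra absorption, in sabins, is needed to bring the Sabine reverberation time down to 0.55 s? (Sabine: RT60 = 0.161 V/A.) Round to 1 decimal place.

Summing Sᵢαᵢ: 1.840 + 3.970 + 6.900 + 0.165 → A₁ = 12.875 sabins.
V = 142.662 m³. Required absorption A₂ = 0.161 × 142.662 / 0.55 = 41.761 sabins.
Shortfall: 41.761 − 12.875 = 28.9 sabins.

28.9 sabins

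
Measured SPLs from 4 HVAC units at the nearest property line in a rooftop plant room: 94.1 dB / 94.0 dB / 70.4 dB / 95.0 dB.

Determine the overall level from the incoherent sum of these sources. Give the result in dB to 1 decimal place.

99.2 dB

Converting to relative power and adding: 10^(94.1/10) + 10^(94.0/10) + 10^(70.4/10) + 10^(95.0/10) = 8.256e+09.
Back to dB: 10·log₁₀ Σ = 99.2 dB.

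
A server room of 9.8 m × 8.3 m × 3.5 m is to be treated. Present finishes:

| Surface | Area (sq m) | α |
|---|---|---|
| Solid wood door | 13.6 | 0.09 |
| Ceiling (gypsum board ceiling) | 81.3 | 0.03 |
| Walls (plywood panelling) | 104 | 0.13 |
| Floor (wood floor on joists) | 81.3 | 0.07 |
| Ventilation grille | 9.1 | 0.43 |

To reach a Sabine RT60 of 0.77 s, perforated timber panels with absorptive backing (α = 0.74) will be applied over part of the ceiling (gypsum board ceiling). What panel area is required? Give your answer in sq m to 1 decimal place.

46.1

Equivalent absorption area: A₁ = 13.6×0.09 + 81.3×0.03 + 104×0.13 + 81.3×0.07 + 9.1×0.43 = 26.787 sq m.
V = 284.69 m³. Target absorption A₂ = 0.161 × 284.69 / 0.77 = 59.526 sabins.
ΔA needed = 59.526 − 26.787 = 32.739 sabins.
Net gain per sq m: Δα = 0.74 − 0.03 = 0.71.
Area = ΔA/Δα = 32.739/0.71 = 46.1 sq m.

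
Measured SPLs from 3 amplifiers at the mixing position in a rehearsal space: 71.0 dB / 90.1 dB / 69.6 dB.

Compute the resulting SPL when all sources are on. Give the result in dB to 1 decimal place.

Sum in the linear (power) domain: Σ 10^(Lᵢ/10) = 10^(71.0/10) + 10^(90.1/10) + 10^(69.6/10) = 1.045e+09.
Combined level = 10 log₁₀(1.045e+09) = 90.2 dB.

90.2 dB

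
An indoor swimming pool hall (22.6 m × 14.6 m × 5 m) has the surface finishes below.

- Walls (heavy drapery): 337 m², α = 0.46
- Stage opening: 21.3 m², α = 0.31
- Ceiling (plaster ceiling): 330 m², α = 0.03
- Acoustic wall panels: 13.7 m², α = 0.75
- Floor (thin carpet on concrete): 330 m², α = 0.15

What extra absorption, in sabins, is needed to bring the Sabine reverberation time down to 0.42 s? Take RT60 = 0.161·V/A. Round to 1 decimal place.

A₁ = Σ Sᵢαᵢ = 337×0.46 + 21.3×0.31 + 330×0.03 + 13.7×0.75 + 330×0.15 = 231.298 sabins.
For T = 0.42 s, need A₂ = 0.161·V/T = 0.161·1649.8/0.42 = 632.423 sabins.
ΔA = A₂ − A₁ = 632.423 − 231.298 = 401.1 sabins.

401.1 sabins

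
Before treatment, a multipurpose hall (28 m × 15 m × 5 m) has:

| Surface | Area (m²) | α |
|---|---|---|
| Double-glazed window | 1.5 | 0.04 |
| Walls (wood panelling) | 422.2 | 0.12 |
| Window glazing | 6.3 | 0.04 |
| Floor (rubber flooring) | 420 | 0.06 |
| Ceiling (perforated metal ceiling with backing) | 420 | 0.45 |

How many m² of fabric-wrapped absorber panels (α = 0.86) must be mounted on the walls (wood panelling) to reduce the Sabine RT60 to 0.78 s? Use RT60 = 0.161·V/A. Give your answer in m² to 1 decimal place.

227.4

Total absorption A₁ = 1.5*0.04 + 422.2*0.12 + 6.3*0.04 + 420*0.06 + 420*0.45
  = 0.060 + 50.664 + 0.252 + 25.200 + 189.000 = 265.176 m² sabins.
V = 2100 m³. Target absorption A₂ = 0.161 × 2100 / 0.78 = 433.462 sabins.
Absorption to add: 433.462 − 265.176 = 168.286 sabins.
Each m² of panel replacing the walls (wood panelling) adds (0.86 − 0.12) = 0.74 sabins.
Area = ΔA/Δα = 168.286/0.74 = 227.4 m².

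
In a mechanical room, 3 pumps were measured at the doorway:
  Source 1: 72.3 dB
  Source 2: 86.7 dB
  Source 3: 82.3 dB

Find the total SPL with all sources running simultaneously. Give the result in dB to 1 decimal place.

Sum in the linear (power) domain: Σ 10^(Lᵢ/10) = 10^(72.3/10) + 10^(86.7/10) + 10^(82.3/10) = 6.545e+08.
Combined level = 10 log₁₀(6.545e+08) = 88.2 dB.

88.2 dB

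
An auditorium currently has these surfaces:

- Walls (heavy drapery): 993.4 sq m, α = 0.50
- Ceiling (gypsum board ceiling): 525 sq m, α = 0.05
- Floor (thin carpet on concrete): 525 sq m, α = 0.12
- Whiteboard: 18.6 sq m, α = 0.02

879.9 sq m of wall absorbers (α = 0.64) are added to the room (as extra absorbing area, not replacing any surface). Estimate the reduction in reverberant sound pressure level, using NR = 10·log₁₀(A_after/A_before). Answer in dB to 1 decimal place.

2.9 dB

Total absorption A_before = 993.4*0.50 + 525*0.05 + 525*0.12 + 18.6*0.02
  = 496.700 + 26.250 + 63.000 + 0.372 = 586.322 sq m sabins.
Treatment contributes 879.9·0.64 = 563.136 sabins.
New total A_after = 1149.458 sabins.
NR = 10·log₁₀(1149.458/586.322) = 2.9 dB.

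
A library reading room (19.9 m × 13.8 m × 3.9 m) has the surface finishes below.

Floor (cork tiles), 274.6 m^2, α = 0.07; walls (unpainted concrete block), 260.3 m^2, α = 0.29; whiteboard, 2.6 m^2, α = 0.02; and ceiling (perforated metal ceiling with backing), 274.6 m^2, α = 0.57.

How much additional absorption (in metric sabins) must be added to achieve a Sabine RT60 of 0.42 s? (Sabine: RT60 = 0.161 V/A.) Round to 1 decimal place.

159.3 sabins

Total absorption A₁ = 274.6·0.07 + 260.3·0.29 + 2.6·0.02 + 274.6·0.57
  = 19.222 + 75.487 + 0.052 + 156.522 = 251.283 m^2 sabins.
Target A₂ = 0.161·1071.018/0.42 = 410.557 sabins (V = 1071.018 m³).
ΔA = A₂ − A₁ = 410.557 − 251.283 = 159.3 sabins.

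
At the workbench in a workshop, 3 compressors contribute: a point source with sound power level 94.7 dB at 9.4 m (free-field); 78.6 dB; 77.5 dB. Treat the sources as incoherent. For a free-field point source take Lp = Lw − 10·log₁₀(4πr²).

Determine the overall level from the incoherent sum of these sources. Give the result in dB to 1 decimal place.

81.2 dB

Source at 9.4 m: Lp = 94.7 − 10·log₁₀(4π·9.4²) = 94.7 − 10·log₁₀(1110.365) = 64.2 dB.
Converting to relative power and adding: 10^(64.2/10) + 10^(78.6/10) + 10^(77.5/10) = 1.313e+08.
Combined level = 10 log₁₀(1.313e+08) = 81.2 dB.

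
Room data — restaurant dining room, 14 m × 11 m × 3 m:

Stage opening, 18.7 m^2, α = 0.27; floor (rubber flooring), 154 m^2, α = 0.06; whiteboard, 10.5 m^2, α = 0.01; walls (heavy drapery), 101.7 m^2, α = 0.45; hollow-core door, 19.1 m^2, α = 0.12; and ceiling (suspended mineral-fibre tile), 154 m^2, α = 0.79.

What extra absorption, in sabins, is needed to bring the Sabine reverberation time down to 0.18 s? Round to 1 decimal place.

Total absorption A₁ = 18.7*0.27 + 154*0.06 + 10.5*0.01 + 101.7*0.45 + 19.1*0.12 + 154*0.79
  = 5.049 + 9.240 + 0.105 + 45.765 + 2.292 + 121.660 = 184.111 m^2 sabins.
For T = 0.18 s, need A₂ = 0.161·V/T = 0.161·462/0.18 = 413.233 sabins.
Additional absorption ΔA = 413.233 − 184.111 = 229.1 sabins.

229.1 sabins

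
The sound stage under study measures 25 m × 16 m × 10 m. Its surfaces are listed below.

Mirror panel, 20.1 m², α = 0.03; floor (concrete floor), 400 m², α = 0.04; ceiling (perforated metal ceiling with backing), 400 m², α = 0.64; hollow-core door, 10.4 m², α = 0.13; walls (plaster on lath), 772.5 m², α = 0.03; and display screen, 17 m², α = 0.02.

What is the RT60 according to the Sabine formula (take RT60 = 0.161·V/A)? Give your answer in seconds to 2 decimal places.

2.16 seconds

Summing Sᵢαᵢ: 0.603 + 16.000 + 256.000 + 1.352 + 23.175 + 0.340 → A = 297.470 sabins.
V = 25·16·10 = 4000 m³.
Sabine: RT60 = 0.161 × 4000 / 297.470 = 2.16 s.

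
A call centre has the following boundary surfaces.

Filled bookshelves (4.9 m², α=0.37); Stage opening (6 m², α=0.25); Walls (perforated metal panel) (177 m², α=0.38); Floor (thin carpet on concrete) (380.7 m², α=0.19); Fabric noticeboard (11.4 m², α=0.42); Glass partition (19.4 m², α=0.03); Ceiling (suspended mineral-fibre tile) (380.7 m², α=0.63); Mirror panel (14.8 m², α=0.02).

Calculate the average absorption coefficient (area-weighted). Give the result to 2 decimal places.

S = Σ Sᵢ = 4.9 + 6 + 177 + 380.7 + 11.4 + 19.4 + 380.7 + 14.8 = 994.9 m².
A = 4.9*0.37 + 6*0.25 + 177*0.38 + 380.7*0.19 + 11.4*0.42 + 19.4*0.03 + 380.7*0.63 + 14.8*0.02 = 388.413 sabins.
ᾱ = 388.413 / 994.9 = 0.39.

0.39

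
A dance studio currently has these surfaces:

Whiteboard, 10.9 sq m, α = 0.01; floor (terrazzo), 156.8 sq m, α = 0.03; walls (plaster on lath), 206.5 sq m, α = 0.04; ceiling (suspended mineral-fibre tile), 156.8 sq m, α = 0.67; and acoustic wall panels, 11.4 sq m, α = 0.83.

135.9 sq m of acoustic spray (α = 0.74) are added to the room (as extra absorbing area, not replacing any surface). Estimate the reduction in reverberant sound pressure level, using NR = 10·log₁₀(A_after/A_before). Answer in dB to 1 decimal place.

2.5 dB

A_before = Σ Sᵢαᵢ = 10.9×0.01 + 156.8×0.03 + 206.5×0.04 + 156.8×0.67 + 11.4×0.83 = 127.591 sabins.
Treatment contributes 135.9·0.74 = 100.566 sabins.
A_after = 127.591 + 100.566 = 228.157 sabins.
NR = 10·log₁₀(228.157/127.591) = 2.5 dB.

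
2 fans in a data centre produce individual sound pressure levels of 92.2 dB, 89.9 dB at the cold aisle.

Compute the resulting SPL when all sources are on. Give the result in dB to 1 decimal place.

94.2 dB

Converting to relative power and adding: 10^(92.2/10) + 10^(89.9/10) = 2.637e+09.
Back to dB: 10·log₁₀ Σ = 94.2 dB.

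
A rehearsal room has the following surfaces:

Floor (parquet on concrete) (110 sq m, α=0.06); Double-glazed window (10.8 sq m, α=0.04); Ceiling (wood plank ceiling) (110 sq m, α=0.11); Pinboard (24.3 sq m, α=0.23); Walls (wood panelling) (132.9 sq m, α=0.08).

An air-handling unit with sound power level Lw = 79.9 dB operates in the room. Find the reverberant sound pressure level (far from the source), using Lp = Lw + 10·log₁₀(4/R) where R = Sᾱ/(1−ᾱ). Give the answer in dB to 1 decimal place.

Σ(Sᵢαᵢ) = 110·0.06 + 10.8·0.04 + 110·0.11 + 24.3·0.23 + 132.9·0.08 = 35.353; total area S = 388.0 sq m.
ᾱ = 0.0911, so room constant R = A/(1−ᾱ) = 38.896 sq m.
Lp = 79.9 + 10·log₁₀(4/38.896) = 79.9 + (-9.88) = 70.0 dB.

70.0 dB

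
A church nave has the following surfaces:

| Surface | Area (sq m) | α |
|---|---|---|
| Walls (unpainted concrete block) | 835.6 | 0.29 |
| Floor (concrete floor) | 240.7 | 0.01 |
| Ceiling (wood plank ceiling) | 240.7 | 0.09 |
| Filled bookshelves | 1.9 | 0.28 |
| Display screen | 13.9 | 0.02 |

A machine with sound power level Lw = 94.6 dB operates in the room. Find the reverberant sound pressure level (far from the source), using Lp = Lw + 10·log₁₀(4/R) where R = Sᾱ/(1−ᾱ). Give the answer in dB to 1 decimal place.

75.4 dB

A = 267.204 sabins; S = 1332.8 sq m.
ᾱ = 0.2005, so room constant R = A/(1−ᾱ) = 334.214 sq m.
Lp = Lw + 10 log₁₀(4/R) = 94.6 -19.22 = 75.4 dB.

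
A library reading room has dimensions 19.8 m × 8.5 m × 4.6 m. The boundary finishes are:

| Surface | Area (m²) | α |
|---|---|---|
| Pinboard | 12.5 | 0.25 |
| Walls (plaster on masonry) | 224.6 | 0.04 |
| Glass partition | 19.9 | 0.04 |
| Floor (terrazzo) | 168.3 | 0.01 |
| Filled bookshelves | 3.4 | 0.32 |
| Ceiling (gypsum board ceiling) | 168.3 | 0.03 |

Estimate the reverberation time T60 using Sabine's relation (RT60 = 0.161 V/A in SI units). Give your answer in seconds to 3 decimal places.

Summing Sᵢαᵢ: 3.125 + 8.984 + 0.796 + 1.683 + 1.088 + 5.049 → A = 20.725 sabins.
V = 19.8·8.5·4.6 = 774.18 m³.
RT60 = 0.161 · V / A = 0.161 × 774.18 / 20.725 = 6.014 s.

6.014 seconds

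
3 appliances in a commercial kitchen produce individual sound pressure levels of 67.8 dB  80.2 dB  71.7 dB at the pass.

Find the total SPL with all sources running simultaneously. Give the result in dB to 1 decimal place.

81.0 dB

Σ 10^(Lᵢ/10) = 1.255e+08.
Back to dB: 10·log₁₀ Σ = 81.0 dB.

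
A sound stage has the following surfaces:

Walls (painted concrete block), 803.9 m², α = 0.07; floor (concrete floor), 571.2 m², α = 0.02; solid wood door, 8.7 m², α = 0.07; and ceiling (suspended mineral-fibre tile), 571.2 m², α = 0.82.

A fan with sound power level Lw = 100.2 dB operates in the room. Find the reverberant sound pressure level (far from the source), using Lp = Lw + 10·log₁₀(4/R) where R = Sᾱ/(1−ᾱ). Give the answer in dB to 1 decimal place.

Σ(Sᵢαᵢ) = 803.9·0.07 + 571.2·0.02 + 8.7·0.07 + 571.2·0.82 = 536.690; total area S = 1955.0 m².
ᾱ = 0.2745, so room constant R = A/(1−ᾱ) = 739.752 m².
Lp = Lw + 10 log₁₀(4/R) = 100.2 -22.67 = 77.5 dB.

77.5 dB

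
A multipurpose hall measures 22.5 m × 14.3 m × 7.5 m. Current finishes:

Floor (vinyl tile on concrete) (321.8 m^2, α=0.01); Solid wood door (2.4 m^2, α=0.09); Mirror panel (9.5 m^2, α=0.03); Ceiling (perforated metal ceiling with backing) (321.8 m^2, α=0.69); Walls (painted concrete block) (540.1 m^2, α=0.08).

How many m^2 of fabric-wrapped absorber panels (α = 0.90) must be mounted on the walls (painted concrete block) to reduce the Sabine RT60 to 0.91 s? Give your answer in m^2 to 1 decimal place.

A₁ = Σ Sᵢαᵢ = 321.8×0.01 + 2.4×0.09 + 9.5×0.03 + 321.8×0.69 + 540.1×0.08 = 268.969 sabins.
Required A₂ = 0.161·2413.125/0.91 = 426.938 sabins.
ΔA needed = 426.938 − 268.969 = 157.969 sabins.
Net gain per m^2: Δα = 0.90 − 0.08 = 0.82.
Panel area = 157.969 / 0.82 = 192.6 m^2.

192.6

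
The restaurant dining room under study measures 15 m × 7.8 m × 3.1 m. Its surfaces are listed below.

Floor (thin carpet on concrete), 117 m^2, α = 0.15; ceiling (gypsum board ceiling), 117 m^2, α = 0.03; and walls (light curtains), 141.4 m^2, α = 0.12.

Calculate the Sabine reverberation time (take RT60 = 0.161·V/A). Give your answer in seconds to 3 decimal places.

Summing Sᵢαᵢ: 17.550 + 3.510 + 16.968 → A = 38.028 sabins.
Volume V = 15 × 7.8 × 3.1 = 362.7 m³.
T = 0.161 V/A = 0.161·362.7/38.028 = 1.536 s.

1.536 s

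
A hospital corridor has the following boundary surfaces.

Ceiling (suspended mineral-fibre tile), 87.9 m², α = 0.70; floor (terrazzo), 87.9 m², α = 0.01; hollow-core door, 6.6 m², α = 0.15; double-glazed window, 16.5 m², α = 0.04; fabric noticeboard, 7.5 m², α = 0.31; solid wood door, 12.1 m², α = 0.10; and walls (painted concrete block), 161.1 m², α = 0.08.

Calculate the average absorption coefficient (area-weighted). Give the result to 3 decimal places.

Total surface area S = 379.6 m².
Weighted sum Σ Sα = 80.482.
ᾱ = A/S = 0.212.

0.212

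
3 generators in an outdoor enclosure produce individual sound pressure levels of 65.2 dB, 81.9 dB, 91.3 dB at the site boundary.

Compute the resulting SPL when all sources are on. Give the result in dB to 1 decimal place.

Σ 10^(Lᵢ/10) = 1.507e+09.
L_total = 10·log₁₀(1.507e+09) = 91.8 dB.

91.8 dB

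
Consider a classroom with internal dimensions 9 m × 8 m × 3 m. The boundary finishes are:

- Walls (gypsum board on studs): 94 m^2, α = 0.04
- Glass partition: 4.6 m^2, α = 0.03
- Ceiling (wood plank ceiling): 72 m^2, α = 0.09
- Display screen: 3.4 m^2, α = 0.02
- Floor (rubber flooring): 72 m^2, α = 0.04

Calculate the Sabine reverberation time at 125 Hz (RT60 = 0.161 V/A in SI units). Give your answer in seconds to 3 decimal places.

Equivalent absorption area: A = 94×0.04 + 4.6×0.03 + 72×0.09 + 3.4×0.02 + 72×0.04 = 13.326 m^2.
Room volume: 216 m³.
T = 0.161 V/A = 0.161·216/13.326 = 2.610 s.

2.610 s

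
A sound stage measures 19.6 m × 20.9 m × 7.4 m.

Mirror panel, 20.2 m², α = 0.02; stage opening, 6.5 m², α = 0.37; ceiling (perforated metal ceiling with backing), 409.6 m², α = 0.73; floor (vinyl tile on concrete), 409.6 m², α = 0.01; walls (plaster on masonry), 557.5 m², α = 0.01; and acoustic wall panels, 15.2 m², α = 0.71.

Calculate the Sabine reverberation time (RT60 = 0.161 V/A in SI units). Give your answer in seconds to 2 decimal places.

1.51 s

Total absorption A = 20.2*0.02 + 6.5*0.37 + 409.6*0.73 + 409.6*0.01 + 557.5*0.01 + 15.2*0.71
  = 0.404 + 2.405 + 299.008 + 4.096 + 5.575 + 10.792 = 322.280 m² sabins.
V = 19.6·20.9·7.4 = 3031.336 m³.
Sabine: RT60 = 0.161 × 3031.336 / 322.280 = 1.51 s.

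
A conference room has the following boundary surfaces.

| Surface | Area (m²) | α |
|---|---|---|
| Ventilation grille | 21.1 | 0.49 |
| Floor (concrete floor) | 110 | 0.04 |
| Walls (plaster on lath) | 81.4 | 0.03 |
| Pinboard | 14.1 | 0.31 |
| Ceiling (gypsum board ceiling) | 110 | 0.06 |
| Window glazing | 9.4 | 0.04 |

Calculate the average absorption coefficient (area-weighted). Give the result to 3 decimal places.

0.082

Total surface area S = 346.0 m².
Weighted sum Σ Sα = 28.528.
ᾱ = 28.528 / 346.0 = 0.082.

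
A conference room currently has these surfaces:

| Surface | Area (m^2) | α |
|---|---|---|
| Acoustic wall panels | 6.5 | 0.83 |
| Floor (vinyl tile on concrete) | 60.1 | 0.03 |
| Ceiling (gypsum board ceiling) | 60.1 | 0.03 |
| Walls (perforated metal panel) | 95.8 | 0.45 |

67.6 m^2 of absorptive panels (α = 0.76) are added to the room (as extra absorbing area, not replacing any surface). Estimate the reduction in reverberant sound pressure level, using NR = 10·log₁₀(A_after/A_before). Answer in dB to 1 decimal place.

3.0 dB

A_before = Σ Sᵢαᵢ = 6.5*0.83 + 60.1*0.03 + 60.1*0.03 + 95.8*0.45 = 52.111 sabins.
Treatment contributes 67.6·0.76 = 51.376 sabins.
New total A_after = 103.487 sabins.
Reduction = 10 log₁₀(A_after/A_before) = 10 log₁₀(1.9859) = 3.0 dB.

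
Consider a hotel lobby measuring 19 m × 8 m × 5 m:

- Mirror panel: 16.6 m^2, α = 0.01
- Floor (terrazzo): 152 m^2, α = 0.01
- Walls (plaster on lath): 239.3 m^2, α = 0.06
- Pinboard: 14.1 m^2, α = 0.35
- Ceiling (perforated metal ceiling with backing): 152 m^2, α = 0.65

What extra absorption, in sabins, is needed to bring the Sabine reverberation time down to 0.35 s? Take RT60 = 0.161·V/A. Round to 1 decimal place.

229.8 sabins

A₁ = Σ Sᵢαᵢ = 16.6*0.01 + 152*0.01 + 239.3*0.06 + 14.1*0.35 + 152*0.65 = 119.779 sabins.
For T = 0.35 s, need A₂ = 0.161·V/T = 0.161·760/0.35 = 349.600 sabins.
ΔA = A₂ − A₁ = 349.600 − 119.779 = 229.8 sabins.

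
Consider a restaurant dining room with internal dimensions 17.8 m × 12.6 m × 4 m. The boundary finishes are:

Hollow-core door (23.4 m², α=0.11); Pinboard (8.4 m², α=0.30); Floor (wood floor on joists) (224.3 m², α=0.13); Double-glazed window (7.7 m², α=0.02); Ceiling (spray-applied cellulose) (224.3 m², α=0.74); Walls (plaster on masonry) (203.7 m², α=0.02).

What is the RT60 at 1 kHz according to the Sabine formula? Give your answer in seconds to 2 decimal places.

Total absorption A = 23.4×0.11 + 8.4×0.30 + 224.3×0.13 + 7.7×0.02 + 224.3×0.74 + 203.7×0.02
  = 2.574 + 2.520 + 29.159 + 0.154 + 165.982 + 4.074 = 204.463 m² sabins.
V = 17.8·12.6·4 = 897.12 m³.
RT60 = 0.161 · V / A = 0.161 × 897.12 / 204.463 = 0.71 s.

0.71 s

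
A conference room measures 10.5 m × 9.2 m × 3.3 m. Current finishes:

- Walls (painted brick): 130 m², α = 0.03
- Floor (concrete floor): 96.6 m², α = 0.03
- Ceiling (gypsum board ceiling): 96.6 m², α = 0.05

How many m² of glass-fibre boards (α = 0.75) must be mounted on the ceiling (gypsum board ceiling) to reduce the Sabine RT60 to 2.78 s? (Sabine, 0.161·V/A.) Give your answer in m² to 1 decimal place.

9.8

Summing Sᵢαᵢ: 3.900 + 2.898 + 4.830 → A₁ = 11.628 sabins.
Required A₂ = 0.161·318.78/2.78 = 18.462 sabins.
Absorption to add: 18.462 − 11.628 = 6.834 sabins.
Net gain per m²: Δα = 0.75 − 0.05 = 0.70.
Panel area = 6.834 / 0.70 = 9.8 m².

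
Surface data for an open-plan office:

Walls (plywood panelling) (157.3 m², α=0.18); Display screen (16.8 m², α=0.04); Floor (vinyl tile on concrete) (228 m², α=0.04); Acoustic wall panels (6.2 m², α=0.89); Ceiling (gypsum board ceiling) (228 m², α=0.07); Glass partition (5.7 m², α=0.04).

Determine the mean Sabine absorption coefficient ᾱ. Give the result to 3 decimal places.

0.093

S = Σ Sᵢ = 157.3 + 16.8 + 228 + 6.2 + 228 + 5.7 = 642.0 m².
A = 157.3×0.18 + 16.8×0.04 + 228×0.04 + 6.2×0.89 + 228×0.07 + 5.7×0.04 = 59.812 sabins.
ᾱ = 59.812 / 642.0 = 0.093.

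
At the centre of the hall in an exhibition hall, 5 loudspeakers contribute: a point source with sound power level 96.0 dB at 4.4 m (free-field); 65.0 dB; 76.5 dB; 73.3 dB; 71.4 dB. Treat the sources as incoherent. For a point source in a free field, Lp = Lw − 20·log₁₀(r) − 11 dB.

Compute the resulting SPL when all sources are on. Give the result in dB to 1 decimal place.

80.0 dB

Source at 4.4 m: Lp = 96.0 − 20·log₁₀(4.4) − 11 = 72.1 dB.
Converting to relative power and adding: 10^(72.1/10) + 10^(65.0/10) + 10^(76.5/10) + 10^(73.3/10) + 10^(71.4/10) = 9.923e+07.
Combined level = 10 log₁₀(9.923e+07) = 80.0 dB.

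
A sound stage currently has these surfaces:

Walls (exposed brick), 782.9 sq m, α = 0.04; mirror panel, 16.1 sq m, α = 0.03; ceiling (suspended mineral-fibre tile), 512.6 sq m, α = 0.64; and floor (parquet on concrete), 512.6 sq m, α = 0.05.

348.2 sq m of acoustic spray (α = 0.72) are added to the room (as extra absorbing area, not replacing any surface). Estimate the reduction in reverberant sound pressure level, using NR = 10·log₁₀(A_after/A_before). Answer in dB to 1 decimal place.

2.2 dB

A_before = Σ Sᵢαᵢ = 782.9*0.04 + 16.1*0.03 + 512.6*0.64 + 512.6*0.05 = 385.493 sabins.
Treatment contributes 348.2·0.72 = 250.704 sabins.
New total A_after = 636.197 sabins.
NR = 10·log₁₀(636.197/385.493) = 2.2 dB.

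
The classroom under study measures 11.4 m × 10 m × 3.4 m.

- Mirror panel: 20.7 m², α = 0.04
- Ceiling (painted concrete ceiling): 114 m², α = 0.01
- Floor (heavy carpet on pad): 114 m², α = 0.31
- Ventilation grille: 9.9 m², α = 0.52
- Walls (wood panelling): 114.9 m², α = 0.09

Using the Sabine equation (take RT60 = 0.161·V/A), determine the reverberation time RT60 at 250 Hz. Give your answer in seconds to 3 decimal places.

1.182 sec

Total absorption A = 20.7·0.04 + 114·0.01 + 114·0.31 + 9.9·0.52 + 114.9·0.09
  = 0.828 + 1.140 + 35.340 + 5.148 + 10.341 = 52.797 m² sabins.
Volume V = 11.4 × 10 × 3.4 = 387.6 m³.
RT60 = 0.161 · V / A = 0.161 × 387.6 / 52.797 = 1.182 s.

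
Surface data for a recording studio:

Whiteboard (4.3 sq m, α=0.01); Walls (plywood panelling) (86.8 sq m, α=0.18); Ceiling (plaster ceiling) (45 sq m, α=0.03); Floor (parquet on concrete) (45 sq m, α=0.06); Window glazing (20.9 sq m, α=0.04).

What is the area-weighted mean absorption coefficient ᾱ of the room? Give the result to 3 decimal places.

Total surface area S = 202.0 sq m.
Σ(Sᵢαᵢ) = 4.3×0.01 + 86.8×0.18 + 45×0.03 + 45×0.06 + 20.9×0.04 = 20.553.
ᾱ = A/S = 0.102.

0.102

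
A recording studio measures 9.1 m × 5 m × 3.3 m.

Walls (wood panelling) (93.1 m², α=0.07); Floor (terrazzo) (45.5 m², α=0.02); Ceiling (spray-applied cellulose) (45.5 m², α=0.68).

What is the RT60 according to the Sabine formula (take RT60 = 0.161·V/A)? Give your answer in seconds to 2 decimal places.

A = Σ Sᵢαᵢ = 93.1·0.07 + 45.5·0.02 + 45.5·0.68 = 38.367 sabins.
Room volume: 150.15 m³.
T = 0.161 V/A = 0.161·150.15/38.367 = 0.63 s.

0.63 s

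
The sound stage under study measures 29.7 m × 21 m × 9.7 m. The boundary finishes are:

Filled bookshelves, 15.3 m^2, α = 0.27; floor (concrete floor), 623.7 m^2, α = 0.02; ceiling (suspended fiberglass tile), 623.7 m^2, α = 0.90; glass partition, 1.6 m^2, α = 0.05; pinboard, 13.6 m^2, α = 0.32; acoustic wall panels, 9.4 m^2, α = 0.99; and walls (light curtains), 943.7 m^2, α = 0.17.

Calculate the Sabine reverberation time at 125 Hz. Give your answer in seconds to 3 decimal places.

1.295 s

A = Σ Sᵢαᵢ = 15.3·0.27 + 623.7·0.02 + 623.7·0.90 + 1.6·0.05 + 13.6·0.32 + 9.4·0.99 + 943.7·0.17 = 752.102 sabins.
V = 29.7·21·9.7 = 6049.89 m³.
Sabine: RT60 = 0.161 × 6049.89 / 752.102 = 1.295 s.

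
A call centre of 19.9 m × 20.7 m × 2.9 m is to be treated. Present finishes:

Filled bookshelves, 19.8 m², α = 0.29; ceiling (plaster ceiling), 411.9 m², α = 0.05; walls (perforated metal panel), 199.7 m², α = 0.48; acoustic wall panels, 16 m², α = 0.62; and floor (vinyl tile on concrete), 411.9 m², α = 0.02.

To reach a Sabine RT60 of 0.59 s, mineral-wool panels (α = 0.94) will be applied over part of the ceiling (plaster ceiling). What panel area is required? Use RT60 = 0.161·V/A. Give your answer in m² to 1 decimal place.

Total absorption A₁ = 19.8×0.29 + 411.9×0.05 + 199.7×0.48 + 16×0.62 + 411.9×0.02
  = 5.742 + 20.595 + 95.856 + 9.920 + 8.238 = 140.351 m² sabins.
Required A₂ = 0.161·1194.597/0.59 = 325.983 sabins.
Absorption to add: 325.983 − 140.351 = 185.632 sabins.
Net gain per m²: Δα = 0.94 − 0.05 = 0.89.
Panel area = 185.632 / 0.89 = 208.6 m².

208.6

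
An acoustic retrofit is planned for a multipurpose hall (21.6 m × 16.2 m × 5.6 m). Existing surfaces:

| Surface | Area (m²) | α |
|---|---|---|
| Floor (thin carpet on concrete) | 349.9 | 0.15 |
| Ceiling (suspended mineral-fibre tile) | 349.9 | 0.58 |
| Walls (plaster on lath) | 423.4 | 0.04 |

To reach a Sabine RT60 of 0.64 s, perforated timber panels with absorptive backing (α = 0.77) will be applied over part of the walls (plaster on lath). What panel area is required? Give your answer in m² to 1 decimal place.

302.2

A₁ = Σ Sᵢαᵢ = 349.9*0.15 + 349.9*0.58 + 423.4*0.04 = 272.363 sabins.
Required A₂ = 0.161·1959.552/0.64 = 492.950 sabins.
Absorption to add: 492.950 − 272.363 = 220.587 sabins.
Net gain per m²: Δα = 0.77 − 0.04 = 0.73.
Panel area = 220.587 / 0.73 = 302.2 m².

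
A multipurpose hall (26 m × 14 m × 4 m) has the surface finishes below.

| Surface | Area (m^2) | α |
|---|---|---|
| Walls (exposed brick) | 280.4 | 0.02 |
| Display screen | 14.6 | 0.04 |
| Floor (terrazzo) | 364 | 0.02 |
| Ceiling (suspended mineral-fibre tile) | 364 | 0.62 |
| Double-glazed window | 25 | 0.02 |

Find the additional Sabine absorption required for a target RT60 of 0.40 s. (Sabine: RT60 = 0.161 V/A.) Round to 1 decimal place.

346.4 sabins

Summing Sᵢαᵢ: 5.608 + 0.584 + 7.280 + 225.680 + 0.500 → A₁ = 239.652 sabins.
For T = 0.40 s, need A₂ = 0.161·V/T = 0.161·1456/0.40 = 586.040 sabins.
ΔA = A₂ − A₁ = 586.040 − 239.652 = 346.4 sabins.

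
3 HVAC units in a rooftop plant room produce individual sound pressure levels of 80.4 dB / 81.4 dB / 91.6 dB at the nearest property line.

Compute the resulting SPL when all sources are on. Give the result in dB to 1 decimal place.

92.3 dB

Σ 10^(Lᵢ/10) = 1.693e+09.
Back to dB: 10·log₁₀ Σ = 92.3 dB.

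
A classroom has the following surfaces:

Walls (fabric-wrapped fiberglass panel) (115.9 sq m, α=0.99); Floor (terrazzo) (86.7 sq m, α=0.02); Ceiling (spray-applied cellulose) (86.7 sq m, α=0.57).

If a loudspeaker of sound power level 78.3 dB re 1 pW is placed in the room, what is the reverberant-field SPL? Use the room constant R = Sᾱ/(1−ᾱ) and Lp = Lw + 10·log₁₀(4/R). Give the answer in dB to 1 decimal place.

58.4 dB

Σ(Sᵢαᵢ) = 115.9·0.99 + 86.7·0.02 + 86.7·0.57 = 165.894; total area S = 289.3 sq m.
ᾱ = 165.894/289.3 = 0.5734; R = Sᾱ/(1−ᾱ) = 165.894/(1−0.5734) = 388.875 sq m.
Lp = 78.3 + 10·log₁₀(4/388.875) = 78.3 + (-19.88) = 58.4 dB.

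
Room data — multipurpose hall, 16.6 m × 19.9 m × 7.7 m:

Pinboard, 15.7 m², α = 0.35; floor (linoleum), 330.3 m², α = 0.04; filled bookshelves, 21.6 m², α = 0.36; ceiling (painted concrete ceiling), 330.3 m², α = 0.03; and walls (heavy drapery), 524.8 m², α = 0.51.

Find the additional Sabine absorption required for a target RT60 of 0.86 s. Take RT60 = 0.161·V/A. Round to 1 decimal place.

Total absorption A₁ = 15.7*0.35 + 330.3*0.04 + 21.6*0.36 + 330.3*0.03 + 524.8*0.51
  = 5.495 + 13.212 + 7.776 + 9.909 + 267.648 = 304.040 m² sabins.
Target A₂ = 0.161·2543.618/0.86 = 476.189 sabins (V = 2543.618 m³).
Additional absorption ΔA = 476.189 − 304.040 = 172.1 sabins.

172.1 sabins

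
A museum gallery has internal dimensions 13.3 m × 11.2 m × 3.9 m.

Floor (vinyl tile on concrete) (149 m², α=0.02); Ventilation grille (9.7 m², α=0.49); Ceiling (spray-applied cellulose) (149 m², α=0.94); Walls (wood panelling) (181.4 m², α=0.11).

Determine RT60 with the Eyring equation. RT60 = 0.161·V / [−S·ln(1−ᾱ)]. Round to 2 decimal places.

0.46 seconds

Total surface area S = 149 + 9.7 + 149 + 181.4 = 489.1 m².
Σ(Sᵢαᵢ) = 149×0.02 + 9.7×0.49 + 149×0.94 + 181.4×0.11 = 167.747.
ᾱ = 167.747 / 489.1 = 0.3430.
−S·ln(1−ᾱ) = −489.1 × ln(1 − 0.3430) = 205.457.
V = 13.3 × 11.2 × 3.9 = 580.944 m³.
RT60 = 0.161 × 580.944 / 205.457 = 0.46 s.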